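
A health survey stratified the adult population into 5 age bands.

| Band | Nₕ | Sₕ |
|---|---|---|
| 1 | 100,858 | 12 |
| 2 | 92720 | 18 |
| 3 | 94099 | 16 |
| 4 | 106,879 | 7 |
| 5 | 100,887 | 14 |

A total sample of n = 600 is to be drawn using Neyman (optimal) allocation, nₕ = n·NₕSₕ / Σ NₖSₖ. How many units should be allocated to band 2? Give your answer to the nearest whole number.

1: NₕSₕ = 100858·12 = 1210296
2: NₕSₕ = 92720·18 = 1668960
3: NₕSₕ = 94099·16 = 1505584
4: NₕSₕ = 106879·7 = 748153
5: NₕSₕ = 100887·14 = 1412418
Σ NₕSₕ = 6545411.
n_2 = 600·1668960/6545411 = 152.989... → 153.

153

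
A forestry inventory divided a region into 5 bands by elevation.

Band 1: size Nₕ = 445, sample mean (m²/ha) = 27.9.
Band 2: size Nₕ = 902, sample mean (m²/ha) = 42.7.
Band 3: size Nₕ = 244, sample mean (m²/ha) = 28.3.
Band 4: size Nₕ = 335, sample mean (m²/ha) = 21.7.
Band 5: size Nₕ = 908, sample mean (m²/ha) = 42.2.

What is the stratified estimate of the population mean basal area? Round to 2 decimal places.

36.49

N = 2834; weights Wₕ = Nₕ/N = (0.1570, 0.3183, 0.0861, 0.1182, 0.3204).
x̄_st = Σ Wₕ·x̄ₕ = 0.1570·27.9 + 0.3183·42.7 + 0.0861·28.3 + 0.1182·21.7 + 0.3204·42.2 ≈ 36.4937...
→ 36.49.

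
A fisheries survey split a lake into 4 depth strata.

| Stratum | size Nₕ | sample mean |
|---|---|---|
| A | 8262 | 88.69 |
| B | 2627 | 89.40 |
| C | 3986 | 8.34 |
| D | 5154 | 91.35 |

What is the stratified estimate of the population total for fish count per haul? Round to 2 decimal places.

Population total = Σ Nₕ·x̄ₕ (each stratum's size times its mean).
8262·88.69 + 2627·89.40 + 3986·8.34 + 5154·91.35 = 732756.78 + 234853.8 + 33243.24 + 470817.9 = 1471671.72.

1471671.72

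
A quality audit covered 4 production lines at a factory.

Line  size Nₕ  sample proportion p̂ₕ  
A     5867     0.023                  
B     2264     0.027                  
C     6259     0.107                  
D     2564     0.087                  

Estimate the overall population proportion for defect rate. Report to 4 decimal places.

Wₕ = Nₕ/N with N = 16954: 0.3461, 0.1335, 0.3692, 0.1512.
p̂_st = 0.3461·0.023 + 0.1335·0.027 + 0.3692·0.107 + 0.1512·0.087 ≈ 0.064224... → 0.0642.

0.0642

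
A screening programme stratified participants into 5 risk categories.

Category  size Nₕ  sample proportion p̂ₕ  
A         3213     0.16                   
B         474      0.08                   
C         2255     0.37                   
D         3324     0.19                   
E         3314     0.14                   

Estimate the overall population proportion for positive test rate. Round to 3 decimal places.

N = 3213 + 474 + 2255 + 3324 + 3314 = 12580.
Overall proportion = Σ (Nₕ/N)·p̂ₕ.
Σ Nₕp̂ₕ = 514.08 + 37.92 + 834.35 + 631.56 + 463.96 = 2481.87.
2481.87 / 12580 = 0.19729... → 0.197.

0.197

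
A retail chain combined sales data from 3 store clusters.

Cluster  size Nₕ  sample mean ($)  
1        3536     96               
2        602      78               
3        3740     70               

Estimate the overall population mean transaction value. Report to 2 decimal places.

82.28

N = 3536 + 602 + 3740 = 7878.
Weight each subgroup mean by Nₕ/N and sum.
Σ Nₕx̄ₕ = 3536·96 + 602·78 + 3740·70 = 339456 + 46956 + 261800 = 648212.
Divide by N: 648212 / 7878 = 82.2813... → 82.28.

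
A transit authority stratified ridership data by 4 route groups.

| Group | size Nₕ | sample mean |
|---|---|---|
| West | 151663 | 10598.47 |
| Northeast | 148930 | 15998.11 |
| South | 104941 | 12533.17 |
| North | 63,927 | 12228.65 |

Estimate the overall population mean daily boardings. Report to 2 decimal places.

N = 469461; weights Wₕ = Nₕ/N = (0.3231, 0.3172, 0.2235, 0.1362).
x̄_st = Σ Wₕ·x̄ₕ = 0.3231·10598.47 + 0.3172·15998.11 + 0.2235·12533.17 + 0.1362·12228.65 ≈ 12965.8876...
→ 12965.89.

12965.89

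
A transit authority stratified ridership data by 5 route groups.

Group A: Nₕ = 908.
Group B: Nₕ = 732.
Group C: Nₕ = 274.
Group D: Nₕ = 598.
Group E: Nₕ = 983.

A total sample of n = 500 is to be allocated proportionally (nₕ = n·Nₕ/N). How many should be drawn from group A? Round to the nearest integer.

130

Share of group A = 908/3495 = 0.25980.
Allocate 500 × 0.25980 = 129.900... → 130.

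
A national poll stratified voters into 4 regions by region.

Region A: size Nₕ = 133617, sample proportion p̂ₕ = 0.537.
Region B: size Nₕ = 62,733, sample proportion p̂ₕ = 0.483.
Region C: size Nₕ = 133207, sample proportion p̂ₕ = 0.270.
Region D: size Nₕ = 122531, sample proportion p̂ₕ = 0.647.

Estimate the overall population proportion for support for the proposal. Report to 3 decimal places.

N = 133617 + 62733 + 133207 + 122531 = 452088.
Overall proportion = Σ (Nₕ/N)·p̂ₕ.
Σ Nₕp̂ₕ = 71752.329 + 30300.039 + 35965.89 + 79277.557 = 217295.815.
217295.815 / 452088 = 0.48065... → 0.481.

0.481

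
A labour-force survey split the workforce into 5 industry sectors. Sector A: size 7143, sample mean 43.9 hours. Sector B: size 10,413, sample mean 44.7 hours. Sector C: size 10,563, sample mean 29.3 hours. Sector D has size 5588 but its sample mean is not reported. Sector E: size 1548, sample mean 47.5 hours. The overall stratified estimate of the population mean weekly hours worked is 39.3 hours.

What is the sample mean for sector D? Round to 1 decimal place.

40.0

Σ Nₕx̄ₕ = N·μ, so 5588·x̄_D = 35255·39.3 − (7143·43.9 + 10413·44.7 + 10563·29.3 + 1548·47.5).
= 1385521.5 − 1162064.7 = 223456.8.
x̄_D = 223456.8 / 5588 = 39.989... → 40.0.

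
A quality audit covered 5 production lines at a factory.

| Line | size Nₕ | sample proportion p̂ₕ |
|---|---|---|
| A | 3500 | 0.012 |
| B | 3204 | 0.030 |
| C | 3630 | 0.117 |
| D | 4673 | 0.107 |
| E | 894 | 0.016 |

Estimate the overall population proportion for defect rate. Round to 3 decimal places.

0.068

N = 3500 + 3204 + 3630 + 4673 + 894 = 15901.
Overall proportion = Σ (Nₕ/N)·p̂ₕ.
Σ Nₕp̂ₕ = 42 + 96.12 + 424.71 + 500.011 + 14.304 = 1077.145.
1077.145 / 15901 = 0.06774... → 0.068.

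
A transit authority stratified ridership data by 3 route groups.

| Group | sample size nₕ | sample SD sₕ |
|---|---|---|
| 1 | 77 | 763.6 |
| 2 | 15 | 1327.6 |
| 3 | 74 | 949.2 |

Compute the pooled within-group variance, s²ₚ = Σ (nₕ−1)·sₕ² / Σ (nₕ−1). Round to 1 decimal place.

826756.7

1: (77−1)·763.6² = 76·583084.96 = 44314456.96
2: (15−1)·1327.6² = 14·1762521.76 = 24675304.64
3: (74−1)·949.2² = 73·900980.64 = 65771586.72
Numerator = 134761348.32; denominator = Σ(nₕ−1) = 163.
s²ₚ = 134761348.32/163 = 826756.738... → 826756.7.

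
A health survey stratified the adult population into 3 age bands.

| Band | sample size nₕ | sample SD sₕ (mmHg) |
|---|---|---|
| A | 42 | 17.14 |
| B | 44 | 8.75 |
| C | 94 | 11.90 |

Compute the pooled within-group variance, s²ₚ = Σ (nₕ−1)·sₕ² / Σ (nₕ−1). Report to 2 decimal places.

A: (42−1)·17.14² = 41·293.7796 = 12044.9636
B: (44−1)·8.75² = 43·76.5625 = 3292.1875
C: (94−1)·11.90² = 93·141.61 = 13169.73
Numerator = 28506.8811; denominator = Σ(nₕ−1) = 177.
s²ₚ = 28506.8811/177 = 161.0558... → 161.06.

161.06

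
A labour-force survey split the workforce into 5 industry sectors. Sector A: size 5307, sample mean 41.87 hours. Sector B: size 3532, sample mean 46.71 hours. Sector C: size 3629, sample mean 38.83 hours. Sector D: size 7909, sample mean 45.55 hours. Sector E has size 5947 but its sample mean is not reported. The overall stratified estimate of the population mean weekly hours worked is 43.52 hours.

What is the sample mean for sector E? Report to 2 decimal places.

Σ Nₕx̄ₕ = N·μ, so 5947·x̄_E = 26324·43.52 − (5307·41.87 + 3532·46.71 + 3629·38.83 + 7909·45.55).
= 1145620.48 − 888352.83 = 257267.65.
x̄_E = 257267.65 / 5947 = 43.2601... → 43.26.

43.26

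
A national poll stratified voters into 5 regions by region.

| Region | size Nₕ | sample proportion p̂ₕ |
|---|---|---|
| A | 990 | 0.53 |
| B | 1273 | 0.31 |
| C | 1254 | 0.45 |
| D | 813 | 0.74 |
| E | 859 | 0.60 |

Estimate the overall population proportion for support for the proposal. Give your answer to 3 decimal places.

Wₕ = Nₕ/N with N = 5189: 0.1908, 0.2453, 0.2417, 0.1567, 0.1655.
p̂_st = 0.1908·0.53 + 0.2453·0.31 + 0.2417·0.45 + 0.1567·0.74 + 0.1655·0.60 ≈ 0.50119... → 0.501.

0.501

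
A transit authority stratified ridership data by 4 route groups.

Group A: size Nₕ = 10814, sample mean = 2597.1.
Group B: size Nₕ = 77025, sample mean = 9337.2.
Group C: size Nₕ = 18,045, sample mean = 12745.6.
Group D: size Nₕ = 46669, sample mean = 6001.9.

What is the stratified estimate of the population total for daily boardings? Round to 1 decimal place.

Estimate total by summing Nₕ·x̄ₕ over strata.
10814·2597.1 + 77025·9337.2 + 18045·12745.6 + 46669·6001.9 = 28085039.4 + 719197830 + 229994352 + 280102671.1 = 1257379892.5.

1257379892.5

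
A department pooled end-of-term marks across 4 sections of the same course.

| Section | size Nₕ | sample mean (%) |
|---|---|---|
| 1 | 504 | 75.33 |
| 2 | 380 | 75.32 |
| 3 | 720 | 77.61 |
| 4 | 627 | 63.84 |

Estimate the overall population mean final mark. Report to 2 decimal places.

72.83

x̄_st = (Σ Nₕx̄ₕ) / (Σ Nₕ) = (504·75.33 + 380·75.32 + 720·77.61 + 627·63.84) / 2231
= 162494.8 / 2231 = 72.8350... → 72.83.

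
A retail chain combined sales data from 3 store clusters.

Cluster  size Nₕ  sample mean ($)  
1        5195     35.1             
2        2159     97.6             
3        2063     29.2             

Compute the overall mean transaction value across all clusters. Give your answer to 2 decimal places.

N = 5195 + 2159 + 2063 = 9417.
Overall mean = Σ (Nₕ/N)·x̄ₕ — weight by population share, not a simple average.
Σ Nₕx̄ₕ = 5195·35.1 + 2159·97.6 + 2063·29.2 = 182344.5 + 210718.4 + 60239.6 = 453302.5.
Divide by N: 453302.5 / 9417 = 48.1366... → 48.14.

48.14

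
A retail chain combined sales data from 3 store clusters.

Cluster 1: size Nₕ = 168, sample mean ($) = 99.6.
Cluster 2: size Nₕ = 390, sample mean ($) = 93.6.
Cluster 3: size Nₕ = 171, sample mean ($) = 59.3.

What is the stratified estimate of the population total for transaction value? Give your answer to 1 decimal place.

Population total = Σ Nₕ·x̄ₕ (each stratum's size times its mean).
168·99.6 + 390·93.6 + 171·59.3 = 16732.8 + 36504 + 10140.3 = 63377.1.

63377.1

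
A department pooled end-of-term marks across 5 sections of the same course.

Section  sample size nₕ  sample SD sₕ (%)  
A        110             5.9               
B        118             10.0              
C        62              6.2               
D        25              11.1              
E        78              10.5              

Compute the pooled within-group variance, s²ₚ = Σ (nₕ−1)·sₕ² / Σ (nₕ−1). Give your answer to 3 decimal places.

A: (110−1)·5.9² = 109·34.81 = 3794.29
B: (118−1)·10.0² = 117·100 = 11700
C: (62−1)·6.2² = 61·38.44 = 2344.84
D: (25−1)·11.1² = 24·123.21 = 2957.04
E: (78−1)·10.5² = 77·110.25 = 8489.25
Numerator = 29285.42; denominator = Σ(nₕ−1) = 388.
s²ₚ = 29285.42/388 = 75.47789... → 75.478.

75.478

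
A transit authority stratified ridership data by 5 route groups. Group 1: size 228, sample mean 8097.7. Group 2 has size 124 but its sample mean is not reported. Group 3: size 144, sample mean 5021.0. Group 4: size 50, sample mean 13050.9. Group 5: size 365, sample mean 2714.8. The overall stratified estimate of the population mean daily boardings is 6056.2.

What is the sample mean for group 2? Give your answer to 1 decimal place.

N = 228 + 124 + 144 + 50 + 365 = 911.
Overall total = μ·N = 6056.2·911 = 5517198.2.
Subtract the known strata: 228·8097.7 + 144·5021.0 + 50·13050.9 + 365·2714.8 = 4212746.6.
Remaining total for group 2: 5517198.2 − 4212746.6 = 1304451.6.
Divide by its size: 1304451.6 / 124 = 10519.771... → 10519.8.

10519.8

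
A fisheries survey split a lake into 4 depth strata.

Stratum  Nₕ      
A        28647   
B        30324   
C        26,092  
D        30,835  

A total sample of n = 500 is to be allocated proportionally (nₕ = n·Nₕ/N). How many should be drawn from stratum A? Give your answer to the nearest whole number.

N = 28647 + 30324 + 26092 + 30835 = 115898.
n_A = 500·28647/115898 = 123.587... → 124.

124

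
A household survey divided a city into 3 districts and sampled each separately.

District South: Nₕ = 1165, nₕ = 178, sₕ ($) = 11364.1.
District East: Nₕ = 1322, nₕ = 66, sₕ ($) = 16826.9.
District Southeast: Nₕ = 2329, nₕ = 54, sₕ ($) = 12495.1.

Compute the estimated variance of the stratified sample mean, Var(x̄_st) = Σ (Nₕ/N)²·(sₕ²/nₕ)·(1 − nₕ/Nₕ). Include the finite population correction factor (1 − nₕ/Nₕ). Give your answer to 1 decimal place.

N = 4816. Term for each stratum: Wₕ²sₕ²/nₕ·(1−nₕ/Nₕ).
Var(x̄_st) = 35968.3249 + 307123.0627 + 660486.0442 = 1003577.4319 → 1003577.4.

1003577.4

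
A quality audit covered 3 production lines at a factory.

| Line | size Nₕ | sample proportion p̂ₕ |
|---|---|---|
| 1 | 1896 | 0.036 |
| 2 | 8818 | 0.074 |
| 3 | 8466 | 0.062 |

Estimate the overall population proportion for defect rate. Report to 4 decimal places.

Wₕ = Nₕ/N with N = 19180: 0.0989, 0.4597, 0.4414.
p̂_st = 0.0989·0.036 + 0.4597·0.074 + 0.4414·0.062 ≈ 0.064947... → 0.0649.

0.0649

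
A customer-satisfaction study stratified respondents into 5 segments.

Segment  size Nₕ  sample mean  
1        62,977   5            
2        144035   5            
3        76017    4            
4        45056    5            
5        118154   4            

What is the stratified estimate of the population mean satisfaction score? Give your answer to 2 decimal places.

4.56

N = 62977 + 144035 + 76017 + 45056 + 118154 = 446239.
Weight each subgroup mean by Nₕ/N and sum.
Σ Nₕx̄ₕ = 62977·5 + 144035·5 + 76017·4 + 45056·5 + 118154·4 = 314885 + 720175 + 304068 + 225280 + 472616 = 2037024.
Divide by N: 2037024 / 446239 = 4.5649... → 4.56.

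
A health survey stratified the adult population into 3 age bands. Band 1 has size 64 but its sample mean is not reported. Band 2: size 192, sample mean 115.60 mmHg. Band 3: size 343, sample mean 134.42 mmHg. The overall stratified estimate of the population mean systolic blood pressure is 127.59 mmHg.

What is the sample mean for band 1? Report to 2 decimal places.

126.96

Σ Nₕx̄ₕ = N·μ, so 64·x̄_1 = 599·127.59 − (192·115.60 + 343·134.42).
= 76426.41 − 68301.26 = 8125.15.
x̄_1 = 8125.15 / 64 = 126.9555... → 126.96.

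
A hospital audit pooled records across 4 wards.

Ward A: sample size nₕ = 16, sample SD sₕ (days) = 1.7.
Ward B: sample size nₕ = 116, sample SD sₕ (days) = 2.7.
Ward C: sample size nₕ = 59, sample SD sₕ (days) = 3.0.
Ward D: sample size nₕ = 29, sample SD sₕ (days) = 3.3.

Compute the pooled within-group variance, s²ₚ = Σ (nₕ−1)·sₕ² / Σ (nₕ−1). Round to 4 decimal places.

7.9103

Degrees of freedom: 15 + 115 + 58 + 28 = 216.
Σ(nₕ−1)sₕ² = 15·2.89 + 115·7.29 + 58·9 + 28·10.89 = 1708.62.
s²ₚ = 1708.62 / 216 = 7.910278... → 7.9103.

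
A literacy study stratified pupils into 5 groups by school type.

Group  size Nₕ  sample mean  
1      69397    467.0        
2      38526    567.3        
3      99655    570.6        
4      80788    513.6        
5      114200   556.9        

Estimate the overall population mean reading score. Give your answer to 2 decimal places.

537.10

N = 69397 + 38526 + 99655 + 80788 + 114200 = 402566.
Overall mean = Σ (Nₕ/N)·x̄ₕ — weight by population share, not a simple average.
Σ Nₕx̄ₕ = 69397·467.0 + 38526·567.3 + 99655·570.6 + 80788·513.6 + 114200·556.9 = 32408399 + 21855799.8 + 56863143 + 41492716.8 + 63597980 = 216218038.6.
Divide by N: 216218038.6 / 402566 = 537.0996... → 537.10.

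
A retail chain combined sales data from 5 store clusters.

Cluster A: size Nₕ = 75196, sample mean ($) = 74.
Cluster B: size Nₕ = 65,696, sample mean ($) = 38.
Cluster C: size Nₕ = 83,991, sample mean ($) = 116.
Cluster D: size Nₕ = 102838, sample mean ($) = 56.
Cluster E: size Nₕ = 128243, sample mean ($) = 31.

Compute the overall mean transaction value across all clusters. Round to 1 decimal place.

60.4

N = 75196 + 65696 + 83991 + 102838 + 128243 = 455964.
Weight each subgroup mean by Nₕ/N and sum.
Σ Nₕx̄ₕ = 75196·74 + 65696·38 + 83991·116 + 102838·56 + 128243·31 = 5564504 + 2496448 + 9742956 + 5758928 + 3975533 = 27538369.
Divide by N: 27538369 / 455964 = 60.396... → 60.4.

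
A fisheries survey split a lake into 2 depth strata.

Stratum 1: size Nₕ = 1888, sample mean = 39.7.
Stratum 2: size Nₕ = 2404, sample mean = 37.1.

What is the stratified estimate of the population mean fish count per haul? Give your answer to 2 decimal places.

x̄_st = (Σ Nₕx̄ₕ) / (Σ Nₕ) = (1888·39.7 + 2404·37.1) / 4292
= 164142 / 4292 = 38.2437... → 38.24.

38.24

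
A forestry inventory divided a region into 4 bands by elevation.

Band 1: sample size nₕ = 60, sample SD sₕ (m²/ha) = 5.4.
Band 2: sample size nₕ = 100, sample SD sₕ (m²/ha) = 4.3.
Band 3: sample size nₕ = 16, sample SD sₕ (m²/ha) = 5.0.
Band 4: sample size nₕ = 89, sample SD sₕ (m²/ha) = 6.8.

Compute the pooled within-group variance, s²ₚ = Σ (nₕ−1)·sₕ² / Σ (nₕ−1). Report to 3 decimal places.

Degrees of freedom: 59 + 99 + 15 + 88 = 261.
Σ(nₕ−1)sₕ² = 59·29.16 + 99·18.49 + 15·25 + 88·46.24 = 7995.07.
s²ₚ = 7995.07 / 261 = 30.63245... → 30.632.

30.632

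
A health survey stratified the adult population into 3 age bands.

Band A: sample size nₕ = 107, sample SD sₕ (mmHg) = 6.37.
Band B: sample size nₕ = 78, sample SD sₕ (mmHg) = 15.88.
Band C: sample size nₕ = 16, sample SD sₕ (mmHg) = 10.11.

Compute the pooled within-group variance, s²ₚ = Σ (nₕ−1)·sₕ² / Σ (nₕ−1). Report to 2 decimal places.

127.53

A: (107−1)·6.37² = 106·40.5769 = 4301.1514
B: (78−1)·15.88² = 77·252.1744 = 19417.4288
C: (16−1)·10.11² = 15·102.2121 = 1533.1815
Numerator = 25251.7617; denominator = Σ(nₕ−1) = 198.
s²ₚ = 25251.7617/198 = 127.5342... → 127.53.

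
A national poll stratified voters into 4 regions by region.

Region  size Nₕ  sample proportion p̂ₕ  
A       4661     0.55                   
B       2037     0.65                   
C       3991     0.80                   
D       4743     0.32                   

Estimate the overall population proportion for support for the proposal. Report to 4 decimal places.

N = 4661 + 2037 + 3991 + 4743 = 15432.
Overall proportion = Σ (Nₕ/N)·p̂ₕ.
Σ Nₕp̂ₕ = 2563.55 + 1324.05 + 3192.8 + 1517.76 = 8598.16.
8598.16 / 15432 = 0.557164... → 0.5572.

0.5572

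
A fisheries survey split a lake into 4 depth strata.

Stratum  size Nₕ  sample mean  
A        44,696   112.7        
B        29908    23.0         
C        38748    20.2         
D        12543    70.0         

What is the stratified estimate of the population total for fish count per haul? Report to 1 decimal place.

A: 44696·112.7 = 5037239.2
B: 29908·23.0 = 687884
C: 38748·20.2 = 782709.6
D: 12543·70.0 = 878010
τ̂ = Σ Nₕx̄ₕ = 7385842.8.

7385842.8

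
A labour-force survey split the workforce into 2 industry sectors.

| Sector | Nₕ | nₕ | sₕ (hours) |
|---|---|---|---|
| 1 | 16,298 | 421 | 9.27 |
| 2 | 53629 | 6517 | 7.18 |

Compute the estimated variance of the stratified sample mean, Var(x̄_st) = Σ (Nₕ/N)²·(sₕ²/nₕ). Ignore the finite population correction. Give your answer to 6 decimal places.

N = 69927; Wₕ = Nₕ/N.
sector 1: (16298/69927)²·9.27²/421 = 0.011088076
sector 2: (53629/69927)²·7.18²/6517 = 0.004652761
Sum = 0.015740838 → 0.015741.

0.015741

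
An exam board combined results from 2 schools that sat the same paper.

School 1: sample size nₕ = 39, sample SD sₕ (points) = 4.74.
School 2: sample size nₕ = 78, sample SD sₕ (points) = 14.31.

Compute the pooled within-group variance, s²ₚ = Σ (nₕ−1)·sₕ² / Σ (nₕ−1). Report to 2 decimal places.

144.54

Degrees of freedom: 38 + 77 = 115.
Σ(nₕ−1)sₕ² = 38·22.4676 + 77·204.7761 = 16621.5285.
s²ₚ = 16621.5285 / 115 = 144.5350... → 144.54.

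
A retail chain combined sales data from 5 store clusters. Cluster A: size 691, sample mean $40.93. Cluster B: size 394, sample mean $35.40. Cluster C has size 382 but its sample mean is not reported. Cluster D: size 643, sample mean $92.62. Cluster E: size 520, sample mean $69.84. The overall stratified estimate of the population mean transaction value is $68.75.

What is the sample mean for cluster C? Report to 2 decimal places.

Σ Nₕx̄ₕ = N·μ, so 382·x̄_C = 2630·68.75 − (691·40.93 + 394·35.40 + 643·92.62 + 520·69.84).
= 180812.5 − 138101.69 = 42710.81.
x̄_C = 42710.81 / 382 = 111.8084... → 111.81.

111.81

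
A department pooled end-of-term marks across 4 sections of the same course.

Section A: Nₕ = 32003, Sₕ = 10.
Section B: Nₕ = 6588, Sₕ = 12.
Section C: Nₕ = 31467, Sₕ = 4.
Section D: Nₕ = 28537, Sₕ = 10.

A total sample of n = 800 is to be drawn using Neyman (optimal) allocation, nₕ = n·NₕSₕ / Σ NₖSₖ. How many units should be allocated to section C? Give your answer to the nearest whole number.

A: NₕSₕ = 32003·10 = 320030
B: NₕSₕ = 6588·12 = 79056
C: NₕSₕ = 31467·4 = 125868
D: NₕSₕ = 28537·10 = 285370
Σ NₕSₕ = 810324.
n_C = 800·125868/810324 = 124.264... → 124.

124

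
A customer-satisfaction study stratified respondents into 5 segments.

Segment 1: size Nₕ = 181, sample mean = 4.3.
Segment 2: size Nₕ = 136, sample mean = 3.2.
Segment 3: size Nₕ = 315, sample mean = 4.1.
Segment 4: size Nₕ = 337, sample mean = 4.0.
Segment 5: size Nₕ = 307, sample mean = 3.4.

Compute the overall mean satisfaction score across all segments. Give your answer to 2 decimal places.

3.84

N = 1276; weights Wₕ = Nₕ/N = (0.1418, 0.1066, 0.2469, 0.2641, 0.2406).
x̄_st = Σ Wₕ·x̄ₕ = 0.1418·4.3 + 0.1066·3.2 + 0.2469·4.1 + 0.2641·4.0 + 0.2406·3.4 ≈ 3.8376...
→ 3.84.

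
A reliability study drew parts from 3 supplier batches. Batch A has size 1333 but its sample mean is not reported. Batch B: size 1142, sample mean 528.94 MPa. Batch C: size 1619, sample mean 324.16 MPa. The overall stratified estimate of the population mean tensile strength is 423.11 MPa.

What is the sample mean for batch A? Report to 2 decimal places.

Σ Nₕx̄ₕ = N·μ, so 1333·x̄_A = 4094·423.11 − (1142·528.94 + 1619·324.16).
= 1732212.34 − 1128864.52 = 603347.82.
x̄_A = 603347.82 / 1333 = 452.6240... → 452.62.

452.62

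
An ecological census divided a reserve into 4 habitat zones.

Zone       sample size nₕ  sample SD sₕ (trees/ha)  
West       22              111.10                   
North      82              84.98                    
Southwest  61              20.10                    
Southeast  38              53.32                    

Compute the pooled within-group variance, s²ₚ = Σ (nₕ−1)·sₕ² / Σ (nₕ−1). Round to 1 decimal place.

West: (22−1)·111.10² = 21·12343.21 = 259207.41
North: (82−1)·84.98² = 81·7221.6004 = 584949.6324
Southwest: (61−1)·20.10² = 60·404.01 = 24240.6
Southeast: (38−1)·53.32² = 37·2843.0224 = 105191.8288
Numerator = 973589.4712; denominator = Σ(nₕ−1) = 199.
s²ₚ = 973589.4712/199 = 4892.409... → 4892.4.

4892.4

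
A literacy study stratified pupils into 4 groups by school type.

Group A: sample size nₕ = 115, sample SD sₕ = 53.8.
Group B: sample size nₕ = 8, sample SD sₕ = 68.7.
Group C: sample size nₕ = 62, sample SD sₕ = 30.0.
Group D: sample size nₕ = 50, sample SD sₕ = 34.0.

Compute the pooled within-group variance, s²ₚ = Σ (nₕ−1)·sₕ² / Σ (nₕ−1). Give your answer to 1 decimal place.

Degrees of freedom: 114 + 7 + 61 + 49 = 231.
Σ(nₕ−1)sₕ² = 114·2894.44 + 7·4719.69 + 61·900 + 49·1156 = 474547.99.
s²ₚ = 474547.99 / 231 = 2054.320... → 2054.3.

2054.3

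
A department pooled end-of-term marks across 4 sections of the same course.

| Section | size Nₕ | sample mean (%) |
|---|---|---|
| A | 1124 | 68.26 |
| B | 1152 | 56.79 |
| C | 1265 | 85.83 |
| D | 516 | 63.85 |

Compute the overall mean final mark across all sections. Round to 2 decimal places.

69.92

N = 1124 + 1152 + 1265 + 516 = 4057.
Weight each subgroup mean by Nₕ/N and sum.
Σ Nₕx̄ₕ = 1124·68.26 + 1152·56.79 + 1265·85.83 + 516·63.85 = 76724.24 + 65422.08 + 108574.95 + 32946.6 = 283667.87.
Divide by N: 283667.87 / 4057 = 69.9206... → 69.92.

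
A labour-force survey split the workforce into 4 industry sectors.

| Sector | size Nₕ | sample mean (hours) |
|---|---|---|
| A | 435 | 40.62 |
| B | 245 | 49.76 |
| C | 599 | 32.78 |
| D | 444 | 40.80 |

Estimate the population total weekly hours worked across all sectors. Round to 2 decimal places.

A: 435·40.62 = 17669.7
B: 245·49.76 = 12191.2
C: 599·32.78 = 19635.22
D: 444·40.80 = 18115.2
τ̂ = Σ Nₕx̄ₕ = 67611.32.

67611.32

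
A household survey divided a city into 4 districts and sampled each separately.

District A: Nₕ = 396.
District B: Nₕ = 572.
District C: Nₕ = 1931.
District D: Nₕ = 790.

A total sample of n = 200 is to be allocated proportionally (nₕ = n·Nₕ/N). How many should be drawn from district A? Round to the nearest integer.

Share of district A = 396/3689 = 0.10735.
Allocate 200 × 0.10735 = 21.469... → 21.

21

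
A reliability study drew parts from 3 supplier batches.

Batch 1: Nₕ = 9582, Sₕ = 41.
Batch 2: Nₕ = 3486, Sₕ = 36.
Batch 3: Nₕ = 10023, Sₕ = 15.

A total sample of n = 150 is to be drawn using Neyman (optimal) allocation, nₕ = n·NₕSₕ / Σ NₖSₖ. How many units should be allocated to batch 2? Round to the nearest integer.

1: NₕSₕ = 9582·41 = 392862
2: NₕSₕ = 3486·36 = 125496
3: NₕSₕ = 10023·15 = 150345
Σ NₕSₕ = 668703.
n_2 = 150·125496/668703 = 28.151... → 28.

28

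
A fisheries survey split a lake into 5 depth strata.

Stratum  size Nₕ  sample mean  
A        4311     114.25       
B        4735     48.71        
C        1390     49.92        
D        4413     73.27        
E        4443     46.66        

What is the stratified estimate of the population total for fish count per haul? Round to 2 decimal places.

A: 4311·114.25 = 492531.75
B: 4735·48.71 = 230641.85
C: 1390·49.92 = 69388.8
D: 4413·73.27 = 323340.51
E: 4443·46.66 = 207310.38
τ̂ = Σ Nₕx̄ₕ = 1323213.29.

1323213.29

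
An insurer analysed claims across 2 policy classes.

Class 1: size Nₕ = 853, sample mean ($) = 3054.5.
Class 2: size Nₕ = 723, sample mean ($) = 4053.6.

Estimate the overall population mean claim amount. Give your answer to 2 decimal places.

3512.84

N = 1576; weights Wₕ = Nₕ/N = (0.5412, 0.4588).
x̄_st = Σ Wₕ·x̄ₕ = 0.5412·3054.5 + 0.4588·4053.6 ≈ 3512.8435...
→ 3512.84.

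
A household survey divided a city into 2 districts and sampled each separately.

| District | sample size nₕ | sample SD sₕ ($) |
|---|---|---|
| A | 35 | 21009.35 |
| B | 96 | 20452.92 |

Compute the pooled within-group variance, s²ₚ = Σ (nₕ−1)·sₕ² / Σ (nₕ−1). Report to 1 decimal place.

424402625.9

Degrees of freedom: 34 + 95 = 129.
Σ(nₕ−1)sₕ² = 34·441392787.4225 + 95·418321936.5264 = 54747938742.373.
s²ₚ = 54747938742.373 / 129 = 424402625.910... → 424402625.9.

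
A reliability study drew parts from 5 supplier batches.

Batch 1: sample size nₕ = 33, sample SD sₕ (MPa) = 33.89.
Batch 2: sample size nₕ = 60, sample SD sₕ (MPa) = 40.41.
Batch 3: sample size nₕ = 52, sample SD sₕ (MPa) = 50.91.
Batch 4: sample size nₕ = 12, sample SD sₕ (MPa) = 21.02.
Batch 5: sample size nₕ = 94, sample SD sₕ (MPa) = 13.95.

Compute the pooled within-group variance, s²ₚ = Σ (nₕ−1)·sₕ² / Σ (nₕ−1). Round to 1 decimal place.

1171.7

Degrees of freedom: 32 + 59 + 51 + 11 + 93 = 246.
Σ(nₕ−1)sₕ² = 32·1148.5321 + 59·1632.9681 + 51·2591.8281 + 11·441.8404 + 93·194.6025 = 288239.6551.
s²ₚ = 288239.6551 / 246 = 1171.706... → 1171.7.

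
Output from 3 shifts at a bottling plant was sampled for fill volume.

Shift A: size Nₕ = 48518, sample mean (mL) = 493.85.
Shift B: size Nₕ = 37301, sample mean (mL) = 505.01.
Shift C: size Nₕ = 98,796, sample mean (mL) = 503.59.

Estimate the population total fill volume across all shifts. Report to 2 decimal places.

Estimate total by summing Nₕ·x̄ₕ over strata.
48518·493.85 + 37301·505.01 + 98796·503.59 = 23960614.3 + 18837378.01 + 49752677.64 = 92550669.95.

92550669.95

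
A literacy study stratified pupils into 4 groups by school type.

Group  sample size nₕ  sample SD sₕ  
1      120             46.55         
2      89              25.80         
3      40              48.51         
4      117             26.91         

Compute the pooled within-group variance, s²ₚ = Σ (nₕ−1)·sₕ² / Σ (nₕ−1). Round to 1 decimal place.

Degrees of freedom: 119 + 88 + 39 + 116 = 362.
Σ(nₕ−1)sₕ² = 119·2166.9025 + 88·665.64 + 39·2353.2201 + 116·724.1481 = 492214.481.
s²ₚ = 492214.481 / 362 = 1359.709... → 1359.7.

1359.7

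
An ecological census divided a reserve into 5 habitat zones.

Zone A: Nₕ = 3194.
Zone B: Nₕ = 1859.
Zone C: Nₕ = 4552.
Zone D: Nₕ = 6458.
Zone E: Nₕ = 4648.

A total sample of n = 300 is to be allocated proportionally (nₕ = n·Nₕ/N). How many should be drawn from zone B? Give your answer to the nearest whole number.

27

Share of zone B = 1859/20711 = 0.08976.
Allocate 300 × 0.08976 = 26.928... → 27.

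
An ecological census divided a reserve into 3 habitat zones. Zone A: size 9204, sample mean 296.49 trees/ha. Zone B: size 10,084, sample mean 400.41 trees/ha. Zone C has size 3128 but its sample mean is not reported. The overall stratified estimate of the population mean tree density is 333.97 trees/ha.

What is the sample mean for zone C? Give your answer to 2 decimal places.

N = 9204 + 10084 + 3128 = 22416.
Overall total = μ·N = 333.97·22416 = 7486271.52.
Subtract the known strata: 9204·296.49 + 10084·400.41 = 6766628.4.
Remaining total for zone C: 7486271.52 − 6766628.4 = 719643.12.
Divide by its size: 719643.12 / 3128 = 230.0649... → 230.06.

230.06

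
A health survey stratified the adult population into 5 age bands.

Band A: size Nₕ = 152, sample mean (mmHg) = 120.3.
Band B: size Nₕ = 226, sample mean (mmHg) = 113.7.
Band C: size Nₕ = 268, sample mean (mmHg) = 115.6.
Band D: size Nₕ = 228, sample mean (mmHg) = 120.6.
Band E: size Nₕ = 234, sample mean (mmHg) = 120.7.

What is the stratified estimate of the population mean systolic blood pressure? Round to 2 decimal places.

N = 1108; weights Wₕ = Nₕ/N = (0.1372, 0.2040, 0.2419, 0.2058, 0.2112).
x̄_st = Σ Wₕ·x̄ₕ = 0.1372·120.3 + 0.2040·113.7 + 0.2419·115.6 + 0.2058·120.6 + 0.2112·120.7 ≈ 117.9632...
→ 117.96.

117.96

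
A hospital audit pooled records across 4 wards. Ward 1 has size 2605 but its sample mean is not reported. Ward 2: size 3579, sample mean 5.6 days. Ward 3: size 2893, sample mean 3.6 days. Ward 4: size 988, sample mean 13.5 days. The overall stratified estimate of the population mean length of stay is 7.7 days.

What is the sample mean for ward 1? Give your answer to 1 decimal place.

Σ Nₕx̄ₕ = N·μ, so 2605·x̄_1 = 10065·7.7 − (3579·5.6 + 2893·3.6 + 988·13.5).
= 77500.5 − 43795.2 = 33705.3.
x̄_1 = 33705.3 / 2605 = 12.939... → 12.9.

12.9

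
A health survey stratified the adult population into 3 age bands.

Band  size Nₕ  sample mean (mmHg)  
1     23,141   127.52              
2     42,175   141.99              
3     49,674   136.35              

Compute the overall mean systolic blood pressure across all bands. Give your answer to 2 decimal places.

136.64

x̄_st = (Σ Nₕx̄ₕ) / (Σ Nₕ) = (23141·127.52 + 42175·141.99 + 49674·136.35) / 114990
= 15712418.47 / 114990 = 136.6416... → 136.64.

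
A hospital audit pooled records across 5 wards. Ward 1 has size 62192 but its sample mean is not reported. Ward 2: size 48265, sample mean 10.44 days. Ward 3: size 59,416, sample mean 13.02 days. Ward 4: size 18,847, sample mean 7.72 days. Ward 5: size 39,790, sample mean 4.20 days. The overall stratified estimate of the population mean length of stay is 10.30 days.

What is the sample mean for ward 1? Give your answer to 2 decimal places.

Σ Nₕx̄ₕ = N·μ, so 62192·x̄_1 = 228510·10.30 − (48265·10.44 + 59416·13.02 + 18847·7.72 + 39790·4.20).
= 2353653 − 1590099.76 = 763553.24.
x̄_1 = 763553.24 / 62192 = 12.2774... → 12.28.

12.28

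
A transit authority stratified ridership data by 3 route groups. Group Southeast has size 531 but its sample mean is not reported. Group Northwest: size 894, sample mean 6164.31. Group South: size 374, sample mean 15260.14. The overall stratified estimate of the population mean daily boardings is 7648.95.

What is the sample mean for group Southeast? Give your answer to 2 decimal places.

N = 531 + 894 + 374 = 1799.
Overall total = μ·N = 7648.95·1799 = 13760461.05.
Subtract the known strata: 894·6164.31 + 374·15260.14 = 11218185.5.
Remaining total for group Southeast: 13760461.05 − 11218185.5 = 2542275.55.
Divide by its size: 2542275.55 / 531 = 4787.7129... → 4787.71.

4787.71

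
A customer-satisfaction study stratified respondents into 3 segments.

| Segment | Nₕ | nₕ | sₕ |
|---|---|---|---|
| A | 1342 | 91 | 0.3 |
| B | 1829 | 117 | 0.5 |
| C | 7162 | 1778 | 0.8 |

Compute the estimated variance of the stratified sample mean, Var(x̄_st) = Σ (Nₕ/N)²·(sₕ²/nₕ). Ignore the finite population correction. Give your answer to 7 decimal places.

0.0002566

N = 10333; Wₕ = Nₕ/N.
segment A: (1342/10333)²·0.3²/91 = 0.0000166822
segment B: (1829/10333)²·0.5²/117 = 0.0000669466
segment C: (7162/10333)²·0.8²/1778 = 0.0001729275
Sum = 0.0002565563 → 0.0002566.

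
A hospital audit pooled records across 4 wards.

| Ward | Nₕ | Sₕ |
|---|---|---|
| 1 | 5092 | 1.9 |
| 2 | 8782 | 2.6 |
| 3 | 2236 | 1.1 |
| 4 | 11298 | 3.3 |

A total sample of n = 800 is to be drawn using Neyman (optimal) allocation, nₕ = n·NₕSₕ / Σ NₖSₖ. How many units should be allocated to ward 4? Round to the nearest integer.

1: NₕSₕ = 5092·1.9 = 9674.8
2: NₕSₕ = 8782·2.6 = 22833.2
3: NₕSₕ = 2236·1.1 = 2459.6
4: NₕSₕ = 11298·3.3 = 37283.4
Σ NₕSₕ = 72251.
n_4 = 800·37283.4/72251 = 412.821... → 413.

413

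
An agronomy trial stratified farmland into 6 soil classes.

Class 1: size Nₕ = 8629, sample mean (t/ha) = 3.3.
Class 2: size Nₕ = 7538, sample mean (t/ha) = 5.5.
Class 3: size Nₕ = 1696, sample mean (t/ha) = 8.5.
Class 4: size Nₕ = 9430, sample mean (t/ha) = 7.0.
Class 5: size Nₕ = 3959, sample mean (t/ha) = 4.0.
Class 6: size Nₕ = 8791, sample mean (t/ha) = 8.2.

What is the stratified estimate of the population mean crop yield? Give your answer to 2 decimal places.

5.95

N = 8629 + 7538 + 1696 + 9430 + 3959 + 8791 = 40043.
Overall mean = Σ (Nₕ/N)·x̄ₕ — weight by population share, not a simple average.
Σ Nₕx̄ₕ = 8629·3.3 + 7538·5.5 + 1696·8.5 + 9430·7.0 + 3959·4.0 + 8791·8.2 = 28475.7 + 41459 + 14416 + 66010 + 15836 + 72086.2 = 238282.9.
Divide by N: 238282.9 / 40043 = 5.9507... → 5.95.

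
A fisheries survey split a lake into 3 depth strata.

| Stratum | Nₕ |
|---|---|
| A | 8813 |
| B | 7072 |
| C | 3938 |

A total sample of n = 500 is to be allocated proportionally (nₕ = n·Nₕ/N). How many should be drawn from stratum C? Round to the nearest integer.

Share of stratum C = 3938/19823 = 0.19866.
Allocate 500 × 0.19866 = 99.329... → 99.

99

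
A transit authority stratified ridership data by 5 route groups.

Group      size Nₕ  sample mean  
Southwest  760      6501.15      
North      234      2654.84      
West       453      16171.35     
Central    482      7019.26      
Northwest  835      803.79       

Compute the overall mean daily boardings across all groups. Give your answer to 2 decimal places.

N = 760 + 234 + 453 + 482 + 835 = 2764.
Weight each subgroup mean by Nₕ/N and sum.
Σ Nₕx̄ₕ = 760·6501.15 + 234·2654.84 + 453·16171.35 + 482·7019.26 + 835·803.79 = 4940874 + 621232.56 + 7325621.55 + 3383283.32 + 671164.65 = 16942176.08.
Divide by N: 16942176.08 / 2764 = 6129.5861... → 6129.59.

6129.59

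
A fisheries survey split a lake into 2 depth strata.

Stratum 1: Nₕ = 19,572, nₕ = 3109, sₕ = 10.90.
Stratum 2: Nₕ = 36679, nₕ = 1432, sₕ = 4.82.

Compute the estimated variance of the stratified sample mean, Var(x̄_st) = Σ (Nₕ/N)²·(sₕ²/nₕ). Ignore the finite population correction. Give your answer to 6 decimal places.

N = 56251; Wₕ = Nₕ/N.
stratum 1: (19572/56251)²·10.90²/3109 = 0.004626389
stratum 2: (36679/56251)²·4.82²/1432 = 0.006898037
Sum = 0.011524427 → 0.011524.

0.011524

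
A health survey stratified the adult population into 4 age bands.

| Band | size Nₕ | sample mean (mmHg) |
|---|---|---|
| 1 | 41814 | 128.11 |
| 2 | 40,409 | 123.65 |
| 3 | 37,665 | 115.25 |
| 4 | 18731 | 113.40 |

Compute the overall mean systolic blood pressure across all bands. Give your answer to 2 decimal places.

x̄_st = (Σ Nₕx̄ₕ) / (Σ Nₕ) = (41814·128.11 + 40409·123.65 + 37665·115.25 + 18731·113.40) / 138619
= 16818351.04 / 138619 = 121.3279... → 121.33.

121.33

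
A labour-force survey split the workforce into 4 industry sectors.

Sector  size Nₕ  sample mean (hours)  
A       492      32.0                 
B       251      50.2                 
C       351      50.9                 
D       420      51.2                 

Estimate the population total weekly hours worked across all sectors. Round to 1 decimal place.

67714.1

A: 492·32.0 = 15744
B: 251·50.2 = 12600.2
C: 351·50.9 = 17865.9
D: 420·51.2 = 21504
τ̂ = Σ Nₕx̄ₕ = 67714.1.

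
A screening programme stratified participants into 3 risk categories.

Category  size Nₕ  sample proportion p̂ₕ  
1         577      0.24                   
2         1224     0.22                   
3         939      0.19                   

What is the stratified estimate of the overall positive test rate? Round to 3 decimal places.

0.214

N = 577 + 1224 + 939 = 2740.
Overall proportion = Σ (Nₕ/N)·p̂ₕ.
Σ Nₕp̂ₕ = 138.48 + 269.28 + 178.41 = 586.17.
586.17 / 2740 = 0.21393... → 0.214.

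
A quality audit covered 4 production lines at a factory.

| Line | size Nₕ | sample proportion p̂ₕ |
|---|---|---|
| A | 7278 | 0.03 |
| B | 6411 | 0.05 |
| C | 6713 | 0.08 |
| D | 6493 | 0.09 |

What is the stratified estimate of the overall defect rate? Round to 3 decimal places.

0.062

Wₕ = Nₕ/N with N = 26895: 0.2706, 0.2384, 0.2496, 0.2414.
p̂_st = 0.2706·0.03 + 0.2384·0.05 + 0.2496·0.08 + 0.2414·0.09 ≈ 0.06173... → 0.062.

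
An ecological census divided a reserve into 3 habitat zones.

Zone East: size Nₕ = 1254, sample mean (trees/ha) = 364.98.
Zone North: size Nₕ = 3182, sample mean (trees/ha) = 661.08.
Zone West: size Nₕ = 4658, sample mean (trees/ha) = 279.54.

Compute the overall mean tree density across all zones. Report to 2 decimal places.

424.82

x̄_st = (Σ Nₕx̄ₕ) / (Σ Nₕ) = (1254·364.98 + 3182·661.08 + 4658·279.54) / 9094
= 3863338.8 / 9094 = 424.8228... → 424.82.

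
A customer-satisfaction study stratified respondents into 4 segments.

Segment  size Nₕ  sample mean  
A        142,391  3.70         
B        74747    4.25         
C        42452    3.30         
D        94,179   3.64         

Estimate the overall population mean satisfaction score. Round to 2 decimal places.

3.75

N = 142391 + 74747 + 42452 + 94179 = 353769.
Overall mean = Σ (Nₕ/N)·x̄ₕ — weight by population share, not a simple average.
Σ Nₕx̄ₕ = 142391·3.70 + 74747·4.25 + 42452·3.30 + 94179·3.64 = 526846.7 + 317674.75 + 140091.6 + 342811.56 = 1327424.61.
Divide by N: 1327424.61 / 353769 = 3.7522... → 3.75.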